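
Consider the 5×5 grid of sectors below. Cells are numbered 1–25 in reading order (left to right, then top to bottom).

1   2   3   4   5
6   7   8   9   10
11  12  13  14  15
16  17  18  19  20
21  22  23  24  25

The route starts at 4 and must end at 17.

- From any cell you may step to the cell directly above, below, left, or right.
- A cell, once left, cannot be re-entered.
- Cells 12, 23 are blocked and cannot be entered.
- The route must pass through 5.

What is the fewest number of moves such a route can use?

Any route passes through 5 somewhere between 4 and 17. Summing Manhattan distances along the two legs (4 → 5 → 17) gives a lower bound of 1 + 6 = 7 moves.
A route of 7 moves achieves this: 4 → 5 → 10 → 15 → 20 → 19 → 18 → 17.
Since 7 matches the lower bound, it is optimal.

7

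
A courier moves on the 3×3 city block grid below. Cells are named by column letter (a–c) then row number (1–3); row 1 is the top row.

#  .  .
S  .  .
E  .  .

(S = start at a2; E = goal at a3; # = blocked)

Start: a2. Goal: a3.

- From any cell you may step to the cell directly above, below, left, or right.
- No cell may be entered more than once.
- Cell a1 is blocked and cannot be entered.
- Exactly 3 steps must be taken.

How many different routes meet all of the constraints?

1

Need simple routes of exactly 3 moves from a2 to a3 (Manhattan distance 1, so 1 moves are spent on a detour and 1 undoing it).
Enumerating: a2 b2 b3 a3.
That gives 1 route.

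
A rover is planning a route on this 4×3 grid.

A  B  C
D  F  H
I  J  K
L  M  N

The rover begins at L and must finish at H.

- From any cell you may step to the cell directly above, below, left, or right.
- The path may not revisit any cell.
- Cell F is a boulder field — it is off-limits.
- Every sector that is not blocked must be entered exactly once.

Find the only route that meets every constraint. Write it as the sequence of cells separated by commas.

Need to visit all 11 open cells exactly once, starting at L and ending at H.
Cell B has only two open neighbours (A and C), so the path must pass straight through it: one of those is the cell it's entered from and the other is where it exits.
Route from L: right 2 to N, up 1 to K, left 2 to I, up 2 to A, right 2 to C, down 1 to H — 10 moves in all.
Check: all 11 open cells covered.

L, M, N, K, J, I, D, A, B, C, H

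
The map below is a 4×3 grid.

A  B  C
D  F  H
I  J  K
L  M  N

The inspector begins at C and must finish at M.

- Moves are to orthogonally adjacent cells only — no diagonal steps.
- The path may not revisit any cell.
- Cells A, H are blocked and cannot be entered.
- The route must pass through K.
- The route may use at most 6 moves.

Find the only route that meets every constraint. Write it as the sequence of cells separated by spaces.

C B F J K N M

The 6-move cap with required stops at K leaves no slack for detours.
Route from C: left to B, 2× down (reaching J), right to K, down to N, left to M — 6 moves in all.
Check: all required cells visited; 6 ≤ 6 moves.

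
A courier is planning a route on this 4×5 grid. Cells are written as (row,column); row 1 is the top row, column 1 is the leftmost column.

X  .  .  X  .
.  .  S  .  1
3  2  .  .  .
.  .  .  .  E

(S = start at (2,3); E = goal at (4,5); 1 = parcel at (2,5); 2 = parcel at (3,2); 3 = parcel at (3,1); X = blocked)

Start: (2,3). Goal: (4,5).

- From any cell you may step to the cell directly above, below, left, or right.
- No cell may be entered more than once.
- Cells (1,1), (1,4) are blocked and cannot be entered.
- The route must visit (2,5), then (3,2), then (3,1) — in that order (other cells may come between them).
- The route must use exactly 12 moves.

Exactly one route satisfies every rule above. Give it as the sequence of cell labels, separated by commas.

(2,3), (2,4), (2,5), (3,5), (3,4), (3,3), (3,2), (3,1), (4,1), (4,2), (4,3), (4,4), (4,5)

The waypoints must appear in the order (2,5), (3,2), (3,1), with no cell reused.
Route from (2,3): right 2 to (2,5), down 1 to (3,5), left 4 to (3,1), down 1 to (4,1), right 4 to (4,5) — 12 moves in all.
Check: order respected (1 at step 2, 2 at step 6, 3 at step 7); 12 moves as required.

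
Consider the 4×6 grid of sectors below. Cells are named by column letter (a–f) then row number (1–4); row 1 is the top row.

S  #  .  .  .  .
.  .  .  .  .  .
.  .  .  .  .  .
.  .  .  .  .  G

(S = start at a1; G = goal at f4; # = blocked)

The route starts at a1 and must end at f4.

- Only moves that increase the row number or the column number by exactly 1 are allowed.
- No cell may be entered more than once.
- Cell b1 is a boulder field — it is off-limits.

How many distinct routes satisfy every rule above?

21

A right/down-only route from a1 to f4 makes exactly 3 down-moves and 5 right-moves in some order.
With no other constraints that would be C(8,3) = 56 routes.
Subtract routes through each blocked cell (inclusion–exclusion for overlaps): − through b1: 35 → 21.
That gives 21 routes.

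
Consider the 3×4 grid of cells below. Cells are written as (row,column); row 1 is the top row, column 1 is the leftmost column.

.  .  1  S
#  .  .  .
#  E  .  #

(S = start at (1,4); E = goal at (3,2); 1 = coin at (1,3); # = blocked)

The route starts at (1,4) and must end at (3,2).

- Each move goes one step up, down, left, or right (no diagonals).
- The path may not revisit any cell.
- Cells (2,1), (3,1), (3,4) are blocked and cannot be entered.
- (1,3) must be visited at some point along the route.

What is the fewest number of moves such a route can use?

4

Any route passes through (1,3) somewhere between (1,4) and (3,2). Summing Manhattan distances along the two legs ((1,4) → (1,3) → (3,2)) gives a lower bound of 1 + 3 = 4 moves.
A route of 4 moves achieves this: (1,4) → (1,3) → (2,3) → (3,3) → (3,2).
Since 4 matches the lower bound, it is optimal.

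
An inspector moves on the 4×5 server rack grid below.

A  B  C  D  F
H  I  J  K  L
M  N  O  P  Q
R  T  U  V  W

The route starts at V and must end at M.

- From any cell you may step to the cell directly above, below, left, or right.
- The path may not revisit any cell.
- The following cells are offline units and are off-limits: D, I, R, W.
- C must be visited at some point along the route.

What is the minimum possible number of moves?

Any route passes through C somewhere between V and M. Summing Manhattan distances along the two legs (V → C → M) gives a lower bound of 4 + 4 = 8 moves.
A route of 8 moves achieves this: V → P → K → J → C → B → A → H → M.
Since 8 matches the lower bound, it is optimal.

8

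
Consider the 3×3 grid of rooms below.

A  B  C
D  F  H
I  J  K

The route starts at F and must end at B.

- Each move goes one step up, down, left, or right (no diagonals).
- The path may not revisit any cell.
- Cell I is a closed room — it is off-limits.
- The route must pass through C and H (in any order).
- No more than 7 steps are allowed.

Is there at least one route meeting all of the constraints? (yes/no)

One route that works: F → H → C → B.

yes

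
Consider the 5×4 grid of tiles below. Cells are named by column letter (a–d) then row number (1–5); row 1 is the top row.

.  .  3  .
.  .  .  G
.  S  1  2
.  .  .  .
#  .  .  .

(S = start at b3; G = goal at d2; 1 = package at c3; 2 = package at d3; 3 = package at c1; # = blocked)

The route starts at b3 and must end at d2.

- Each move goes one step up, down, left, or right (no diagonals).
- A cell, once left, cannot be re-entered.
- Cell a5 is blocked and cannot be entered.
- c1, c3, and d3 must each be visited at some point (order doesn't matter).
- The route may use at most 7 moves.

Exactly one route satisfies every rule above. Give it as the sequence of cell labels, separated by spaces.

b3 b2 b1 c1 c2 c3 d3 d2

The budget equals the shortest possible length, so every move has to be on a shortest route through the required cells.
Route from b3: up 2 to b1, right 1 to c1, down 2 to c3, right 1 to d3, up 1 to d2 — 7 moves in all.
Check: all required cells visited; 7 ≤ 7 moves.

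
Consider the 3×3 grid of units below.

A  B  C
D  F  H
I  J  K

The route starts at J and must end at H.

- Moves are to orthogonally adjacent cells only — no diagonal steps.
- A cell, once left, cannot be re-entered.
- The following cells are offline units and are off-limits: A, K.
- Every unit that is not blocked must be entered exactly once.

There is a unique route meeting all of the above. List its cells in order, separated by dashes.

Need to visit all 7 open cells exactly once, starting at J and ending at H.
Cell I has only two open neighbours (D and J), so the path must pass straight through it: one of those is the cell it's entered from and the other is where it exits.
Route from J: left to I, up to D, right to F, up to B, right to C, down to H — 6 moves in all.
Check: all 7 open cells covered.

J - I - D - F - B - C - H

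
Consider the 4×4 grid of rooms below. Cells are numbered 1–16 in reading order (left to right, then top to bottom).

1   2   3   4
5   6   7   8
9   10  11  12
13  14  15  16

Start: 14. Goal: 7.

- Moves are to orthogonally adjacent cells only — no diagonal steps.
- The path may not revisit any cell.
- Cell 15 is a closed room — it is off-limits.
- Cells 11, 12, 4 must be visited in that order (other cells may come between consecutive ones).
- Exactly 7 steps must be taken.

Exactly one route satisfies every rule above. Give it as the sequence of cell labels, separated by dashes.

The waypoints must appear in the order 11, 12, 4, with no cell reused.
Route from 14: up to 10, 2× right (reaching 12), 2× up (reaching 4), left to 3, down to 7 — 7 moves in all.
Check: order respected (11 at step 2, 12 at step 3, 4 at step 5); 7 moves as required.

14 - 10 - 11 - 12 - 8 - 4 - 3 - 7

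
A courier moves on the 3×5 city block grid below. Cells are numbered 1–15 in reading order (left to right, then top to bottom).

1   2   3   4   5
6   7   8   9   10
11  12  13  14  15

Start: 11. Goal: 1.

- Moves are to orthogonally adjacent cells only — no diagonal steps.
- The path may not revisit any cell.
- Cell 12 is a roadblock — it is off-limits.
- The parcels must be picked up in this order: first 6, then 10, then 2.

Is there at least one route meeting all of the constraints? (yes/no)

yes

One route that works: 11 → 6 → 7 → 8 → 9 → 10 → 5 → 4 → 3 → 2 → 1.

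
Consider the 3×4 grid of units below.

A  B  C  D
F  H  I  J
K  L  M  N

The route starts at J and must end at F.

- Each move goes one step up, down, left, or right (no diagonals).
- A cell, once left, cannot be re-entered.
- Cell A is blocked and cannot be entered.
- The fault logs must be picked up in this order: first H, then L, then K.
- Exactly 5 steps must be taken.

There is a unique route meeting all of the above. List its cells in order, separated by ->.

J -> I -> H -> L -> K -> F

The waypoints must appear in the order H, L, K, with no cell reused.
Route from J: 2× left (reaching H), down to L, left to K, up to F — 5 moves in all.
Check: order respected (H at step 2, L at step 3, K at step 4); 5 moves as required.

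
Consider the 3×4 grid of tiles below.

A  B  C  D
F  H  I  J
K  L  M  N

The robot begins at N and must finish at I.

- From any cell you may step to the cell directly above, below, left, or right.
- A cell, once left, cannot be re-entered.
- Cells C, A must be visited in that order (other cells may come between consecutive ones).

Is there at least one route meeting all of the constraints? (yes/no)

One route that works: N → J → D → C → B → A → F → H → I.

yes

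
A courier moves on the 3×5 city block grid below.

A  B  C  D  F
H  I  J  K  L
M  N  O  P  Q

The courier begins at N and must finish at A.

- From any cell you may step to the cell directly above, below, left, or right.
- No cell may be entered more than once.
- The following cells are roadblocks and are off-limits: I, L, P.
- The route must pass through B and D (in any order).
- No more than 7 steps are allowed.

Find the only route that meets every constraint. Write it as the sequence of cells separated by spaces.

N O J K D C B A

The 7-move cap with required stops at B, D leaves no slack for detours.
Route from N: right to O, up to J, right to K, up to D, 3× left (reaching A) — 7 moves in all.
Check: all required cells visited; 7 ≤ 7 moves.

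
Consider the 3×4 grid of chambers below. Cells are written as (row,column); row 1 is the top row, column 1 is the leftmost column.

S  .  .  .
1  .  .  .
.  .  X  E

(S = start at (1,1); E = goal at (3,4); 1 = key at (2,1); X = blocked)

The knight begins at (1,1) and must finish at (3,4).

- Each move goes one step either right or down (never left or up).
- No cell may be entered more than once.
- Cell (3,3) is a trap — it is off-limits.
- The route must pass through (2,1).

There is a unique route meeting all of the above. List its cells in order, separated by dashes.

(1,1) - (2,1) - (2,2) - (2,3) - (2,4) - (3,4)

Moves only go right or down, so the column and row indices never decrease.
Route from (1,1): down 1 to (2,1), right 3 to (2,4), down 1 to (3,4) — 5 moves in all.
Check: all required cells visited.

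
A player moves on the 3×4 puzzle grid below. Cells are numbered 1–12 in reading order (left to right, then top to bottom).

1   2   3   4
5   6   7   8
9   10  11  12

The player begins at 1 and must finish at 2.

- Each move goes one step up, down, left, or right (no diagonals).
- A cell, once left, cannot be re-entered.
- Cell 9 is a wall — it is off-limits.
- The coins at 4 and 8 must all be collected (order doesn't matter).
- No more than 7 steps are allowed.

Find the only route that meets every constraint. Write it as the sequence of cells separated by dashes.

The 7-move cap with required stops at 4, 8 leaves no slack for detours.
Route from 1: down 1 to 5, right 3 to 8, up 1 to 4, left 2 to 2 — 7 moves in all.
Check: all required cells visited; 7 ≤ 7 moves.

1 - 5 - 6 - 7 - 8 - 4 - 3 - 2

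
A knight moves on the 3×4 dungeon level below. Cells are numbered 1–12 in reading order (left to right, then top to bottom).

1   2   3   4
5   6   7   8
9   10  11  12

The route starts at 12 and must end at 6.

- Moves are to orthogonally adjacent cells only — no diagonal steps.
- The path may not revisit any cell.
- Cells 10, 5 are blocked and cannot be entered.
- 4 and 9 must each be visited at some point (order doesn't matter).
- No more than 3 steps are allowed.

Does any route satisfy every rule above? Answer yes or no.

The blocked cells wall 9 off from 12 completely — no sequence of moves reaches it at all, so no route can satisfy the rules.

no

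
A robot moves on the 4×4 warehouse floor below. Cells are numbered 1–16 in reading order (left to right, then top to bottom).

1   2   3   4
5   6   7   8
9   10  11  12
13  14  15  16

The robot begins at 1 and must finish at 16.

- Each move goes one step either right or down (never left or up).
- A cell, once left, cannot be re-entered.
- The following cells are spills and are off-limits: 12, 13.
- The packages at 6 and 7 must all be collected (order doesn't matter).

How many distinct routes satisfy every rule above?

2

A right/down-only route from 1 to 16 makes exactly 3 down-moves and 3 right-moves in some order.
With no other constraints that would be C(6,3) = 20 routes.
A monotone route can only reach the required cells in the order 6, 7, so split there and multiply the segment counts (each segment already excludes blocked cells): 1→6: 2; 6→7: 1; 7→16: 1; product = 2.
That gives 2 routes.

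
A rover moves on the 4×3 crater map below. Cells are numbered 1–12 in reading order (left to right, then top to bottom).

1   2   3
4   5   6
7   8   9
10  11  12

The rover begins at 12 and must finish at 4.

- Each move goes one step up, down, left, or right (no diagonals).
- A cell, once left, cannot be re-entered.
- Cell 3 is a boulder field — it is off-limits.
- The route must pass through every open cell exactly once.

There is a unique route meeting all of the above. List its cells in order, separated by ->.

12 -> 11 -> 10 -> 7 -> 8 -> 9 -> 6 -> 5 -> 2 -> 1 -> 4

Need to visit all 11 open cells exactly once, starting at 12 and ending at 4.
Cell 10 has only two open neighbours (7 and 11), so the path must pass straight through it: one of those is the cell it's entered from and the other is where it exits.
Route from 12: left 2 to 10, up 1 to 7, right 2 to 9, up 1 to 6, left 1 to 5, up 1 to 2, left 1 to 1, down 1 to 4 — 10 moves in all.
Check: all 11 open cells covered.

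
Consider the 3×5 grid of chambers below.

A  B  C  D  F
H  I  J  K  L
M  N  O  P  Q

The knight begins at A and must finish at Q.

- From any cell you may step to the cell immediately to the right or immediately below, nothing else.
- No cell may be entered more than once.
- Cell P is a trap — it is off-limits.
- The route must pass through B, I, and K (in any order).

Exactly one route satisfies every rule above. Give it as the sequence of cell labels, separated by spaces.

Moves only go right or down, so the column and row indices never decrease.
Route from A: right 1 to B, down 1 to I, right 3 to L, down 1 to Q — 6 moves in all.
Check: all required cells visited.

A B I J K L Q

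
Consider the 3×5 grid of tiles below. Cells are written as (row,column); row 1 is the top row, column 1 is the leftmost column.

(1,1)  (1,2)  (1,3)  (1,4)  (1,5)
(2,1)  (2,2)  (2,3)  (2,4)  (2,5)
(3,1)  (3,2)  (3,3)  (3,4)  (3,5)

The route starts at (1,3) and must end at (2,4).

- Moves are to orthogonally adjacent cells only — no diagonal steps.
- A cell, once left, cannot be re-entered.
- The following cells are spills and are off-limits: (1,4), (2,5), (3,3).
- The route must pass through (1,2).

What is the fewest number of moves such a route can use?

Any route passes through (1,2) somewhere between (1,3) and (2,4). Summing Manhattan distances along the two legs ((1,3) → (1,2) → (2,4)) gives a lower bound of 1 + 3 = 4 moves.
A route of 4 moves achieves this: (1,3) → (1,2) → (2,2) → (2,3) → (2,4).
Since 4 matches the lower bound, it is optimal.

4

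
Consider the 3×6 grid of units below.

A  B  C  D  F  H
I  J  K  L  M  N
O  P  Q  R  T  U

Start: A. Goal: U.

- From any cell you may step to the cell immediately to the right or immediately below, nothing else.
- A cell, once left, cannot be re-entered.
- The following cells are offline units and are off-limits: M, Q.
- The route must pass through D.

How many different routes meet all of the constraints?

A right/down-only route from A to U makes exactly 2 down-moves and 5 right-moves in some order.
With no other constraints that would be C(7,2) = 21 routes.
Split at D and multiply the segment counts (each segment already excludes blocked cells): A→D: 1; D→U: 2; product = 2.
That gives 2 routes.

2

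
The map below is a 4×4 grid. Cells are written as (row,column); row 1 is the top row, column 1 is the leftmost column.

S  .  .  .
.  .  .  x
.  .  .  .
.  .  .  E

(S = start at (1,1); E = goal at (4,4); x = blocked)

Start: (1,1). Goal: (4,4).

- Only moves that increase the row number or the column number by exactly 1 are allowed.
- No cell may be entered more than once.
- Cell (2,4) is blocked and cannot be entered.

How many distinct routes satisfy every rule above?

16

A right/down-only route from (1,1) to (4,4) makes exactly 3 down-moves and 3 right-moves in some order.
With no other constraints that would be C(6,3) = 20 routes.
Subtract routes through each blocked cell (inclusion–exclusion for overlaps): − through (2,4): 4 → 16.
That gives 16 routes.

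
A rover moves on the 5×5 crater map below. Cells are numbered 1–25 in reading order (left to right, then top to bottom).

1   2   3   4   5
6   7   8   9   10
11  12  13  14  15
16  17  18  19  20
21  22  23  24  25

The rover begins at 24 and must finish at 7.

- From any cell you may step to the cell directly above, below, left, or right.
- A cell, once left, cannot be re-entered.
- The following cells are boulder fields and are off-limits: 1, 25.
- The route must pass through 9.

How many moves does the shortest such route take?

5

Any route passes through 9 somewhere between 24 and 7. Summing Manhattan distances along the two legs (24 → 9 → 7) gives a lower bound of 3 + 2 = 5 moves.
A route of 5 moves achieves this: 24 → 19 → 14 → 9 → 8 → 7.
Since 5 matches the lower bound, it is optimal.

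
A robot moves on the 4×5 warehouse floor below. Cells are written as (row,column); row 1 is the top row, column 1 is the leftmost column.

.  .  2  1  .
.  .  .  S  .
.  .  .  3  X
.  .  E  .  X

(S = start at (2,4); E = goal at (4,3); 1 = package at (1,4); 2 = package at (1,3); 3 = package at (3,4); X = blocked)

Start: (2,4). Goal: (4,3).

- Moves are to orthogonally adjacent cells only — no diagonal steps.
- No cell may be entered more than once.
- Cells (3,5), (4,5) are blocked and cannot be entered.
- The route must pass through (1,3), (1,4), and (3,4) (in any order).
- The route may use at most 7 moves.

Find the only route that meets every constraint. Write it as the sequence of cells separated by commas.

The budget equals the shortest possible length, so every move has to be on a shortest route through the required cells.
Route from (2,4): up 1 to (1,4), left 1 to (1,3), down 2 to (3,3), right 1 to (3,4), down 1 to (4,4), left 1 to (4,3) — 7 moves in all.
Check: all required cells visited; 7 ≤ 7 moves.

(2,4), (1,4), (1,3), (2,3), (3,3), (3,4), (4,4), (4,3)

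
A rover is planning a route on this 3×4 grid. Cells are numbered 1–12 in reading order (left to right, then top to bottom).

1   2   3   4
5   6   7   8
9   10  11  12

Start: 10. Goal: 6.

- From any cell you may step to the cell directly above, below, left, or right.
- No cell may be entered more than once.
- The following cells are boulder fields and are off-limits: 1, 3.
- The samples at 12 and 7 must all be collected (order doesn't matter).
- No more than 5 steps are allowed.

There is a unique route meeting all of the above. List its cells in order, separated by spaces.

10 11 12 8 7 6

The 5-move cap with required stops at 12, 7 leaves no slack for detours.
Route from 10: 2× right (reaching 12), up to 8, 2× left (reaching 6) — 5 moves in all.
Check: all required cells visited; 5 ≤ 5 moves.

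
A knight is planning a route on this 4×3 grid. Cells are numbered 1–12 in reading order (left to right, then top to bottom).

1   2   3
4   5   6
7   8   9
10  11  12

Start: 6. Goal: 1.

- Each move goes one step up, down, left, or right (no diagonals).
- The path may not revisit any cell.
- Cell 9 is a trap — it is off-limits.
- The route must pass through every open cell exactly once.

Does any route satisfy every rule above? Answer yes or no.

Cell 12 has only one open neighbour but is neither the start nor the goal, so a Hamiltonian route would have to both enter and leave it through the same neighbour — impossible without revisiting.

no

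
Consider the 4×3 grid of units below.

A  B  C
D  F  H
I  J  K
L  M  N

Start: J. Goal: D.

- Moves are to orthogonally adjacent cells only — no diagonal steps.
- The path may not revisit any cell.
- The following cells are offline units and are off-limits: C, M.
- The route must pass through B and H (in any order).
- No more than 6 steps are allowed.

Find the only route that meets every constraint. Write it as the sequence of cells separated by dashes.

Any route must reach B and H and still end at D within 6 moves, so the order of the required stops is forced.
Route from J: right 1 to K, up 1 to H, left 1 to F, up 1 to B, left 1 to A, down 1 to D — 6 moves in all.
Check: all required cells visited; 6 ≤ 6 moves.

J - K - H - F - B - A - D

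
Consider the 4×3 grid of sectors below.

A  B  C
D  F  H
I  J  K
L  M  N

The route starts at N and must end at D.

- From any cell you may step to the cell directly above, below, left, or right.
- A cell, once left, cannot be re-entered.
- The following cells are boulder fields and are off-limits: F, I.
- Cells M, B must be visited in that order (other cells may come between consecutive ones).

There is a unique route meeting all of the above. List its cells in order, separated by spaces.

The waypoints must appear in the order M, B, with no cell reused.
Route from N: left to M, up to J, right to K, 2× up (reaching C), 2× left (reaching A), down to D — 8 moves in all.
Check: order respected (M at step 1, B at step 6).

N M J K H C B A D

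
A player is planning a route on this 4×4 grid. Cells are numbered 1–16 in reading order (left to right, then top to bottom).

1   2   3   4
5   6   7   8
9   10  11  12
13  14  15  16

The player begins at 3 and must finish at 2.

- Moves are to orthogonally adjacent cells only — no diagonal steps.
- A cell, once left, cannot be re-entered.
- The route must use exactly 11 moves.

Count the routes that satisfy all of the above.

55

Need simple routes of exactly 11 moves from 3 to 2 (Manhattan distance 1, so 5 moves are spent on a detour and 5 undoing it).
Branch systematically from the start, pruning whenever the remaining move budget drops below the Manhattan distance to 2 or differs from it in parity. Grouping the completions by first move — via 7: 25; via 4: 30 (no valid completion starts via 2) — and summing: 25 + 30 = 55.
That gives 55 routes.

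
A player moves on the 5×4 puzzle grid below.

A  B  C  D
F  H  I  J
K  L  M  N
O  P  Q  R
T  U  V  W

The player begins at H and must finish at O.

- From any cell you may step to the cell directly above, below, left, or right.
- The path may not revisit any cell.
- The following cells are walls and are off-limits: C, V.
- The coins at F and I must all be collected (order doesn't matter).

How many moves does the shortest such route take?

11

Any route passes through F and I in some order between H and O. Summing Manhattan distances along each leg and taking the cheapest ordering (H → I → F → O) gives a lower bound of 1 + 2 + 2 = 5 moves.
The shortest route satisfying every rule uses 11 moves: H → F → K → L → M → I → J → N → R → Q → P → O.
The no-revisit rule (legs can't share cells) pushes the minimum above the 5-move bound; an exhaustive check rules out every length from 5 to 10 (on a 4-connected grid the length of any start-to-goal walk has the same parity as the Manhattan bound, so only lengths 5, 7, 9, … need checking), leaving 11 as the minimum.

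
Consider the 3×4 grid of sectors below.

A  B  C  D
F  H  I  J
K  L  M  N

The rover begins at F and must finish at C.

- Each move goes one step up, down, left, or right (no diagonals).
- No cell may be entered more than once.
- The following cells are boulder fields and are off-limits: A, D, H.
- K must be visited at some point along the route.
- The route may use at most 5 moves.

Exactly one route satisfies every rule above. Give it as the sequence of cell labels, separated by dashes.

F - K - L - M - I - C

The budget equals the shortest possible length, so every move has to be on a shortest route through the required cells.
Route from F: down 1 to K, right 2 to M, up 2 to C — 5 moves in all.
Check: all required cells visited; 5 ≤ 5 moves.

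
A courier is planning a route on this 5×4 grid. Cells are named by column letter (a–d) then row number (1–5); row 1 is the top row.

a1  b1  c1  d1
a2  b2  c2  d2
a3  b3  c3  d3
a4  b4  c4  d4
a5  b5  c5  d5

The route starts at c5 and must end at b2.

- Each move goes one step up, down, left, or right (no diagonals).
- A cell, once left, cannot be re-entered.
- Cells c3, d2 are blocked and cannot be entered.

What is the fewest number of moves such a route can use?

The Manhattan distance from c5 to b2 is |5−2| + |3−2| = 4, so at least 4 moves are needed.
A route of 4 moves achieves this: c5 → c4 → b4 → b3 → b2.
Since 4 matches the lower bound, it is optimal.

4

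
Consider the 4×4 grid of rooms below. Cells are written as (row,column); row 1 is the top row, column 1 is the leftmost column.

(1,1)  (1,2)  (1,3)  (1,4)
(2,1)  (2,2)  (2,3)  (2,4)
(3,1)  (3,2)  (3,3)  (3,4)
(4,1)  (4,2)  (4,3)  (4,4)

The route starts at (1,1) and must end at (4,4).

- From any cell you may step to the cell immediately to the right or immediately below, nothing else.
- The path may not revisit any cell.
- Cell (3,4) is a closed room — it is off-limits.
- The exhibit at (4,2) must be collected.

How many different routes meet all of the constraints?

4

A right/down-only route from (1,1) to (4,4) makes exactly 3 down-moves and 3 right-moves in some order.
With no other constraints that would be C(6,3) = 20 routes.
Split at (4,2) and multiply the segment counts (each segment already excludes blocked cells): (1,1)→(4,2): 4; (4,2)→(4,4): 1; product = 4.
That gives 4 routes.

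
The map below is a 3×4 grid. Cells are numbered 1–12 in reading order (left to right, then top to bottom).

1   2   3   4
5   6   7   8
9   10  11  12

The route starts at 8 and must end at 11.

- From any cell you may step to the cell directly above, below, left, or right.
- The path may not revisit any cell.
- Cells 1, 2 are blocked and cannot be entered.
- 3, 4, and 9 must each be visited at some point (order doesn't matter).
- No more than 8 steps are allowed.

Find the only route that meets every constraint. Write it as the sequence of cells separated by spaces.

8 4 3 7 6 5 9 10 11

The budget equals the shortest possible length, so every move has to be on a shortest route through the required cells.
Route from 8: up 1 to 4, left 1 to 3, down 1 to 7, left 2 to 5, down 1 to 9, right 2 to 11 — 8 moves in all.
Check: all required cells visited; 8 ≤ 8 moves.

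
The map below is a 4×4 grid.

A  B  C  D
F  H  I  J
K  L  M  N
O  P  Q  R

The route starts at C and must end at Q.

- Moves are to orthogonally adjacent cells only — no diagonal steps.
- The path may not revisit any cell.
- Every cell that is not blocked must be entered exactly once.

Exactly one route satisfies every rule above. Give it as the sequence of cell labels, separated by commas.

Need to visit all 16 open cells exactly once, starting at C and ending at Q.
Route from C: right 1 to D, down 1 to J, left 2 to H, up 1 to B, left 1 to A, down 3 to O, right 1 to P, up 1 to L, right 2 to N, down 1 to R, left 1 to Q — 15 moves in all.
Check: all 16 open cells covered.

C, D, J, I, H, B, A, F, K, O, P, L, M, N, R, Q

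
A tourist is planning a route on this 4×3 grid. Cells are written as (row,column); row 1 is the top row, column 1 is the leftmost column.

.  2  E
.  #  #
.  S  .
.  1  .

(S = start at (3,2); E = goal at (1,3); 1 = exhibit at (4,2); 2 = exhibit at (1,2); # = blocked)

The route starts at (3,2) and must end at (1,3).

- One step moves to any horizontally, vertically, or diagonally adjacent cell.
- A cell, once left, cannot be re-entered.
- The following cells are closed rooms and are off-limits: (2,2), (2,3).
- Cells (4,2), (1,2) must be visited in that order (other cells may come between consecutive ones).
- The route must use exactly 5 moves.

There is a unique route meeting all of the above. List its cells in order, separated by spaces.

(3,2) (4,2) (3,1) (2,1) (1,2) (1,3)

The waypoints must appear in the order (4,2), (1,2), with no cell reused.
Route from (3,2): down 1 to (4,2), up-left 1 to (3,1), up 1 to (2,1), up-right 1 to (1,2), right 1 to (1,3) — 5 moves in all.
Check: order respected (1 at step 1, 2 at step 4); 5 moves as required.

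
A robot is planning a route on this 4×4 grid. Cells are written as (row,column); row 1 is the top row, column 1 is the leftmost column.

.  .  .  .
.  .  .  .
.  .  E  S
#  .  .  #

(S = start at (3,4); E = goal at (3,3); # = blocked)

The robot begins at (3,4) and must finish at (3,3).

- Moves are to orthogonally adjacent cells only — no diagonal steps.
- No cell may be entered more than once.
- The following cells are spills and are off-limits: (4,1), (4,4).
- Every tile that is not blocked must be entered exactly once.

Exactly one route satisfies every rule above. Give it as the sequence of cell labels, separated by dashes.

(3,4) - (2,4) - (1,4) - (1,3) - (2,3) - (2,2) - (1,2) - (1,1) - (2,1) - (3,1) - (3,2) - (4,2) - (4,3) - (3,3)

Need to visit all 14 open cells exactly once, starting at (3,4) and ending at (3,3).
Cell (4,2) has only two open neighbours ((3,2) and (4,3)), so the path must pass straight through it: one of those is the cell it's entered from and the other is where it exits.
Route from (3,4): up 2 to (1,4), left 1 to (1,3), down 1 to (2,3), left 1 to (2,2), up 1 to (1,2), left 1 to (1,1), down 2 to (3,1), right 1 to (3,2), down 1 to (4,2), right 1 to (4,3), up 1 to (3,3) — 13 moves in all.
Check: all 14 open cells covered.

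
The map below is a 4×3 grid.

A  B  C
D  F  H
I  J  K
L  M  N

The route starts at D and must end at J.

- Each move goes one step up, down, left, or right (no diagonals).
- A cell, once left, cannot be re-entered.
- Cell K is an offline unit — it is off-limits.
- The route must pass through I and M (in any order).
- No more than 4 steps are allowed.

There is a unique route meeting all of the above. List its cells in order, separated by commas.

D, I, L, M, J

The 4-move cap with required stops at I, M leaves no slack for detours.
Route from D: down 2 to L, right 1 to M, up 1 to J — 4 moves in all.
Check: all required cells visited; 4 ≤ 4 moves.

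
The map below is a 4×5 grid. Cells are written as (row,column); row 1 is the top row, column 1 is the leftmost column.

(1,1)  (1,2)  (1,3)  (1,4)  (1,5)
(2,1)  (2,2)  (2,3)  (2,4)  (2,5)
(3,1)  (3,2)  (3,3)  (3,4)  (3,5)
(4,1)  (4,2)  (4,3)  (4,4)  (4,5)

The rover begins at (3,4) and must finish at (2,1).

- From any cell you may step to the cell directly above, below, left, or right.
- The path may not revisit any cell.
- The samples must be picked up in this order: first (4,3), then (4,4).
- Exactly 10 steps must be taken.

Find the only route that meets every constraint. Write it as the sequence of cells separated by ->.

(3,4) -> (3,3) -> (4,3) -> (4,4) -> (4,5) -> (3,5) -> (2,5) -> (2,4) -> (2,3) -> (2,2) -> (2,1)

The waypoints must appear in the order (4,3), (4,4), with no cell reused.
Route from (3,4): left to (3,3), down to (4,3), 2× right (reaching (4,5)), 2× up (reaching (2,5)), 4× left (reaching (2,1)) — 10 moves in all.
Check: order respected ((4,3) at step 2, (4,4) at step 3); 10 moves as required.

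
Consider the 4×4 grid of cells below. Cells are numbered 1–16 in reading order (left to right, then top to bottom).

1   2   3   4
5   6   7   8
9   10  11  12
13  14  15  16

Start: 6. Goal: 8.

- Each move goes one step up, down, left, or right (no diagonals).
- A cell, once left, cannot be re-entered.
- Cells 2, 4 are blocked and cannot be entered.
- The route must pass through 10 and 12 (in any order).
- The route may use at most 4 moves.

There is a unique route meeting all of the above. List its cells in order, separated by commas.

Any route must reach 10 and 12 and still end at 8 within 4 moves, so the order of the required stops is forced.
Route from 6: down to 10, 2× right (reaching 12), up to 8 — 4 moves in all.
Check: all required cells visited; 4 ≤ 4 moves.

6, 10, 11, 12, 8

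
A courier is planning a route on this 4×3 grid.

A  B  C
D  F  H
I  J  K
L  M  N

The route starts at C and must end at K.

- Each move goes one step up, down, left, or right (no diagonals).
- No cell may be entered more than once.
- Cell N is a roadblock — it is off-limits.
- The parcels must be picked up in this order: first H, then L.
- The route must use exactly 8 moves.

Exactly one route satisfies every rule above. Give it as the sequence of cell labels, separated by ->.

C -> H -> F -> D -> I -> L -> M -> J -> K

The waypoints must appear in the order H, L, with no cell reused.
Route from C: down to H, 2× left (reaching D), 2× down (reaching L), right to M, up to J, right to K — 8 moves in all.
Check: order respected (H at step 1, L at step 5); 8 moves as required.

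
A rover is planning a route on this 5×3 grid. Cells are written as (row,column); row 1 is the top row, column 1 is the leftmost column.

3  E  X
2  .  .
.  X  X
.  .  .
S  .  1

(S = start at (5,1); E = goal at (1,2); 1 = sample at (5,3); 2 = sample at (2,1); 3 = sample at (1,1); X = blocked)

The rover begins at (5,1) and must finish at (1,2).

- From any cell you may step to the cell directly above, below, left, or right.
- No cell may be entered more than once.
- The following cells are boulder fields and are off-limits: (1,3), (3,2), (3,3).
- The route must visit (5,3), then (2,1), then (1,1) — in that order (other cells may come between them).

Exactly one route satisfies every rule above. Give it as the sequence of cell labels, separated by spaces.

The waypoints must appear in the order (5,3), (2,1), (1,1), with no cell reused.
Route from (5,1): 2× right (reaching (5,3)), up to (4,3), 2× left (reaching (4,1)), 3× up (reaching (1,1)), right to (1,2) — 9 moves in all.
Check: order respected (1 at step 2, 2 at step 7, 3 at step 8).

(5,1) (5,2) (5,3) (4,3) (4,2) (4,1) (3,1) (2,1) (1,1) (1,2)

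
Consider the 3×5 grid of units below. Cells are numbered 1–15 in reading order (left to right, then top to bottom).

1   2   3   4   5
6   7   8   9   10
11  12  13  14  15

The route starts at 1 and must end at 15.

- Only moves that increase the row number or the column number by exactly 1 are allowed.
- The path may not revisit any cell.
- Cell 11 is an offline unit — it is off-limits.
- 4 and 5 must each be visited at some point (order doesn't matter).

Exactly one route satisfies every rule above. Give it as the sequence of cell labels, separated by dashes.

Moves only go right or down, so the column and row indices never decrease.
Route from 1: right 4 to 5, down 2 to 15 — 6 moves in all.
Check: all required cells visited.

1 - 2 - 3 - 4 - 5 - 10 - 15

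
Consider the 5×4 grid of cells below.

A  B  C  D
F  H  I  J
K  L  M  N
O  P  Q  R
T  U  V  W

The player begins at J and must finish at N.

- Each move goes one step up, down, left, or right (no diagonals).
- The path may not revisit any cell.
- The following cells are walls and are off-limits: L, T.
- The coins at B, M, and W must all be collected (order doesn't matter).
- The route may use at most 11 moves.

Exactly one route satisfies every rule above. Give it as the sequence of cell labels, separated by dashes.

J - D - C - B - H - I - M - Q - V - W - R - N

The 11-move cap with required stops at B, M, W leaves no slack for detours.
Route from J: up 1 to D, left 2 to B, down 1 to H, right 1 to I, down 3 to V, right 1 to W, up 2 to N — 11 moves in all.
Check: all required cells visited; 11 ≤ 11 moves.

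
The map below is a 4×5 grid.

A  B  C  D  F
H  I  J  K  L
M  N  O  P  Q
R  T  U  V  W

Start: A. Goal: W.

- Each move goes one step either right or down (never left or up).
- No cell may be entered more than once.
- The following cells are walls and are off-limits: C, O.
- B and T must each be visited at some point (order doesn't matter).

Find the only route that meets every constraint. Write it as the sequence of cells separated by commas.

Moves only go right or down, so the column and row indices never decrease.
Route from A: right to B, 3× down (reaching T), 3× right (reaching W) — 7 moves in all.
Check: all required cells visited.

A, B, I, N, T, U, V, W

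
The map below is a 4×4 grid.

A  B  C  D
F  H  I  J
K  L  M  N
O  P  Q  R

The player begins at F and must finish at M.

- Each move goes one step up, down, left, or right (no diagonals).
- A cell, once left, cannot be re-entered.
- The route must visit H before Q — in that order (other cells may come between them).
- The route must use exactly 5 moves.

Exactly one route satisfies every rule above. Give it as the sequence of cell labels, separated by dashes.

The waypoints must appear in the order H, Q, with no cell reused.
Route from F: right 1 to H, down 2 to P, right 1 to Q, up 1 to M — 5 moves in all.
Check: order respected (H at step 1, Q at step 4); 5 moves as required.

F - H - L - P - Q - M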